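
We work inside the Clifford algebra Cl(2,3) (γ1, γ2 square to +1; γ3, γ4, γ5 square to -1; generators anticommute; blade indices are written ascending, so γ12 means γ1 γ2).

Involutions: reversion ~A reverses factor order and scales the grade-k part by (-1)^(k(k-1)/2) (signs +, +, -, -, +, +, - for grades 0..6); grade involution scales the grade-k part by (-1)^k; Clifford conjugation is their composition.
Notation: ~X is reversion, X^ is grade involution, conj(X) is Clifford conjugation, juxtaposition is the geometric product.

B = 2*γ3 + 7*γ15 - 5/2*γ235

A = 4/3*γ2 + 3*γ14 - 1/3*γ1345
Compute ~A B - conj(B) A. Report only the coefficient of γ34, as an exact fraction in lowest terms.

first term: 8/3*γ23 - 7/3*γ34 - 10/3*γ35 + 21*γ45 - 5/6*γ124 - 28/3*γ125 + 6*γ134 + 2/3*γ145 + 15/2*γ12345
second term: 8/3*γ23 + 7/3*γ34 - 10/3*γ35 - 21*γ45 - 5/6*γ124 + 28/3*γ125 + 6*γ134 + 2/3*γ145 - 15/2*γ12345
Answer: -14/3


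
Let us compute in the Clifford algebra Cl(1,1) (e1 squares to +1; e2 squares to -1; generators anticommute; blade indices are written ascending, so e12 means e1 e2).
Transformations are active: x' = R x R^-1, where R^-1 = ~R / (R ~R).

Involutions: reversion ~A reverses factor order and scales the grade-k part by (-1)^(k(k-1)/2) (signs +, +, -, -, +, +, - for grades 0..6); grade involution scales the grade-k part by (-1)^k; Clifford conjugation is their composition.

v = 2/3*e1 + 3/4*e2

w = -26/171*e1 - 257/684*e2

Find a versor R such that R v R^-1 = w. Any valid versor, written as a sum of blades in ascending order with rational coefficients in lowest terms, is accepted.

Key observation: q(v) = q(w) = -17/144 (sandwiches preserve the norm), so R = v + w = 88/171*e1 + 64/171*e2 works whenever it is invertible — the component of v along it is kept and (v - w)/2 reverses, sending v to w.
Answer: 88/171*e1 + 64/171*e2


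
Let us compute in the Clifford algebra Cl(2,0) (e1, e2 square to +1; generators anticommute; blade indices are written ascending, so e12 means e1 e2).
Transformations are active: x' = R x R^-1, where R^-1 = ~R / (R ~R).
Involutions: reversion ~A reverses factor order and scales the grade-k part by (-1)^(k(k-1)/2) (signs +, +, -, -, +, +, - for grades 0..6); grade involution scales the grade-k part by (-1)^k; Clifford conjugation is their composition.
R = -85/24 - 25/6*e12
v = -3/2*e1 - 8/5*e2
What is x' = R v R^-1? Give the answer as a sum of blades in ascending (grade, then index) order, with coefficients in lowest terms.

~R = -85/24 + 25/6*e12, and R ~R = 17225/576, so R^-1 = ~R / (17225/576).
R v = 575/48*e1 - 7/12*e2
Answer: -1843/1378*e1 + 5988/3445*e2


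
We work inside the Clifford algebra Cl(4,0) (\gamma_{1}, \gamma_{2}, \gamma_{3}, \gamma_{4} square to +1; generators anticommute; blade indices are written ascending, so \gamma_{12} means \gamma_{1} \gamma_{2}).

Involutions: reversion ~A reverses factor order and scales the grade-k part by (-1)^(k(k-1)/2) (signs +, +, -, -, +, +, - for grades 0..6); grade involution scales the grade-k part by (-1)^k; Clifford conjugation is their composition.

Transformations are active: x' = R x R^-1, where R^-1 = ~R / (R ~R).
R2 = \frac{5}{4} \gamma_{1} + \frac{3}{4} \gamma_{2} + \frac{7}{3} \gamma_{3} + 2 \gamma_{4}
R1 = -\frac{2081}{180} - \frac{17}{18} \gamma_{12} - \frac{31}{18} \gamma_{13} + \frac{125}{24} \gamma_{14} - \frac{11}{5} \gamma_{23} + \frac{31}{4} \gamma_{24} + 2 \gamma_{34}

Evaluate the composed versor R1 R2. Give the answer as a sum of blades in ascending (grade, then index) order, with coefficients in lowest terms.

Distribute over the terms of R2 (each basis-blade product reordered to ascending indices, repeated generators contracted through their squares):
R1 (\frac{5}{4} \gamma_{1}) = -\frac{2081}{144} \gamma_{1} + \frac{85}{72} \gamma_{2} + \frac{155}{72} \gamma_{3} - \frac{625}{96} \gamma_{4} - \frac{11}{4} \gamma_{123} + \frac{155}{16} \gamma_{124} + \frac{5}{2} \gamma_{134}
R1 (\frac{3}{4} \gamma_{2}) = -\frac{17}{24} \gamma_{1} - \frac{2081}{240} \gamma_{2} + \frac{33}{20} \gamma_{3} - \frac{93}{16} \gamma_{4} + \frac{31}{24} \gamma_{123} - \frac{125}{32} \gamma_{124} + \frac{3}{2} \gamma_{234}
R1 (\frac{7}{3} \gamma_{3}) = -\frac{217}{54} \gamma_{1} - \frac{77}{15} \gamma_{2} - \frac{14567}{540} \gamma_{3} - \frac{14}{3} \gamma_{4} - \frac{119}{54} \gamma_{123} - \frac{875}{72} \gamma_{134} - \frac{217}{12} \gamma_{234}
R1 (2 \gamma_{4}) = \frac{125}{12} \gamma_{1} + \frac{31}{2} \gamma_{2} + 4 \gamma_{3} - \frac{2081}{90} \gamma_{4} - \frac{17}{9} \gamma_{124} - \frac{31}{9} \gamma_{134} - \frac{22}{5} \gamma_{234}
Summing the partial products and collecting blades:
Answer: -\frac{3785}{432} \gamma_{1} + \frac{2071}{720} \gamma_{2} - \frac{20707}{1080} \gamma_{3} - \frac{57761}{1440} \gamma_{4} - \frac{791}{216} \gamma_{123} + \frac{1121}{288} \gamma_{124} - \frac{943}{72} \gamma_{134} - \frac{1259}{60} \gamma_{234}


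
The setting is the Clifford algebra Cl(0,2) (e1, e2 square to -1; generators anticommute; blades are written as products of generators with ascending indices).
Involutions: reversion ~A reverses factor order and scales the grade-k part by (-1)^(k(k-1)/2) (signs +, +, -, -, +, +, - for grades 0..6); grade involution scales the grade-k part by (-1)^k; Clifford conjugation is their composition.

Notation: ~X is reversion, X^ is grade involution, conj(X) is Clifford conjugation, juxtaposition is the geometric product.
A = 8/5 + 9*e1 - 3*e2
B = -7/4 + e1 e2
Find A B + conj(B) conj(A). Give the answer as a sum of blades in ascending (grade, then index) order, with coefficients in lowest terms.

first term: -14/5 - 75/4*e1 - 15/4*e2 + 8/5*e1 e2
second term: -14/5 + 75/4*e1 + 15/4*e2 - 8/5*e1 e2
Answer: -28/5


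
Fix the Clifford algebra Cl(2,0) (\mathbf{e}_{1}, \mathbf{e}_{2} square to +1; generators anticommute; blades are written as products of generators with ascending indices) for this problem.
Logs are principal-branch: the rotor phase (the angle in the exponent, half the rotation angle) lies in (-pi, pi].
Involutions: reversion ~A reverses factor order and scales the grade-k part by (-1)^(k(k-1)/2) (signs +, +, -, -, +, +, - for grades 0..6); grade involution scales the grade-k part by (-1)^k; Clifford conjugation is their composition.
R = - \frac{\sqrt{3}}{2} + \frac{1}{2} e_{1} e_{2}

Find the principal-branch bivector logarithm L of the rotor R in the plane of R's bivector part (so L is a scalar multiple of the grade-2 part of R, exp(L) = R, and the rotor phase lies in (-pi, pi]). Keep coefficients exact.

The scalar part of R is - \frac{\sqrt{3}}{2}, so the principal-branch rotor phase is pinned; divide the bivector part by its sine to get the unit plane — L is the phase times that plane.
Concretely: cos(phase) = - \frac{\sqrt{3}}{2} gives phase = ±\frac{5 \pi}{6}, and since phase/sin(phase) is even the sign is immaterial: L = (phase/sin(phase)) * <R>_2 = (\frac{5 \pi}{3}) * <R>_2.
Answer: \frac{5 \pi}{6} e_{1} e_{2}


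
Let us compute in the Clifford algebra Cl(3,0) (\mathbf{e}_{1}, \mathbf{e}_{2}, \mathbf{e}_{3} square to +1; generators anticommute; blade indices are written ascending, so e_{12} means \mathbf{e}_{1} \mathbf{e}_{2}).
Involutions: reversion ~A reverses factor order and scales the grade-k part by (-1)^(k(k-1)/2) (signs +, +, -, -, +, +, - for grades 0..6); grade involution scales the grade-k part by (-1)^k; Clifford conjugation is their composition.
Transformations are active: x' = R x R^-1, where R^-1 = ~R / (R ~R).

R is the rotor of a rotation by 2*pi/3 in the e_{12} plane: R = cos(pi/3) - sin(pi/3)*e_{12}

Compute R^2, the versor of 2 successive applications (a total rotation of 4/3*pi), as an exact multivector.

The rotor phase is half the rotation angle and phases add under composition, so 2 steps in the e_{12} plane accumulate phase 2*(pi/3) = \frac{2 \pi}{3}: R^2 = cos(\frac{2 \pi}{3}) - sin(\frac{2 \pi}{3})*e_{12}.
cos(\frac{2 \pi}{3}) = - \frac{1}{2} and sin(\frac{2 \pi}{3}) = \frac{\sqrt{3}}{2}, so R^2 = -\frac{1}{2} - \frac{\sqrt{3}}{2} e_{12}. The net rotation is 4/3*pi; the rotor keeps the half-angle phase exactly.
Answer: -\frac{1}{2} - \frac{\sqrt{3}}{2} e_{12}


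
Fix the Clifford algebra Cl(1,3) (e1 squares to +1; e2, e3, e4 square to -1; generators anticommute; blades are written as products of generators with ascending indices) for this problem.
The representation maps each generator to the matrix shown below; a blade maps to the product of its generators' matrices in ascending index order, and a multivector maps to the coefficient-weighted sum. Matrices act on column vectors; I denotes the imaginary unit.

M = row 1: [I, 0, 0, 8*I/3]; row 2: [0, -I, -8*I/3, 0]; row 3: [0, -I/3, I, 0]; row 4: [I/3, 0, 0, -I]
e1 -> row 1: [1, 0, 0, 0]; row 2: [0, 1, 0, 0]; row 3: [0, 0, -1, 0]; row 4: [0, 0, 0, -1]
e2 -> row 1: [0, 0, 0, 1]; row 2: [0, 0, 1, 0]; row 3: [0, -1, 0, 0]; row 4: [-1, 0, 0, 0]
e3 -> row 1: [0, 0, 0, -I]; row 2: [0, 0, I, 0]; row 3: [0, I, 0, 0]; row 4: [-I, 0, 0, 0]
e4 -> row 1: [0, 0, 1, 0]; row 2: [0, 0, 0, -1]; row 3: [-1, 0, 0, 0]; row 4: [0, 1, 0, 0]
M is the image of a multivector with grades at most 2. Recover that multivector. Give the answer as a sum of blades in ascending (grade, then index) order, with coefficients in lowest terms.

Method: the blade images are trace-orthogonal — tr(rho(e_A) rho(e_B)^-1) = 4 if A = B and 0 otherwise — and rho(e_A)^-1 = (e_A)^2 * rho(e_A) with (e_A)^2 = +1 or -1, so the coefficient of e_A in the preimage is (e_A)^2 * tr(M rho(e_A))/4.
Nonzero projections over blades of grade <= 2: e3: (e3)^2 = -1, tr(M rho(e3)) = 6, coefficient -3/2; e1 e3: (e1 e3)^2 = +1, tr(M rho(e1 e3)) = -14/3, coefficient -7/6; e2 e3: (e2 e3)^2 = -1, tr(M rho(e2 e3)) = 4, coefficient -1. Every other blade of grade <= 2 projects to 0.
Answer: -3/2*e3 - 7/6*e1 e3 - e2 e3


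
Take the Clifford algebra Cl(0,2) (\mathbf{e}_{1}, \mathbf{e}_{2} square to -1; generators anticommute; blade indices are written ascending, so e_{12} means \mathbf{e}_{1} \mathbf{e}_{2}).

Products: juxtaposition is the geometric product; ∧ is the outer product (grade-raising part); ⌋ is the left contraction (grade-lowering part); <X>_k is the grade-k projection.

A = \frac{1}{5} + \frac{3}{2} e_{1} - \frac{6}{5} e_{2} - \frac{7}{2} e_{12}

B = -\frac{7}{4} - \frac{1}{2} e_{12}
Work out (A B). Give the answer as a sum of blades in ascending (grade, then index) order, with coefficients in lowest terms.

step 1: -\frac{21}{10} - \frac{81}{40} e_{1} + \frac{57}{20} e_{2} + \frac{241}{40} e_{12}
Answer: -\frac{21}{10} - \frac{81}{40} e_{1} + \frac{57}{20} e_{2} + \frac{241}{40} e_{12}


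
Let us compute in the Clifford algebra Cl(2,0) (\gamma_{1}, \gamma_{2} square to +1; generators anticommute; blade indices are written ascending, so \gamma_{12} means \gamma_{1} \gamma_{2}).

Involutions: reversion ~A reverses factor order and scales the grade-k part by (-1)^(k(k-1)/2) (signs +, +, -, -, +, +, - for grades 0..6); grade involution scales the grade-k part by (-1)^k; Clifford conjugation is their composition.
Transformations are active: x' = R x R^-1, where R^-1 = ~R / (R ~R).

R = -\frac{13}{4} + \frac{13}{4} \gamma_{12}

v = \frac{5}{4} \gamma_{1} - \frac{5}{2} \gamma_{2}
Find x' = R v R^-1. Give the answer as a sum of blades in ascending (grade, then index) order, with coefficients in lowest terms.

~R = -\frac{13}{4} - \frac{13}{4} \gamma_{12}, and R ~R = \frac{169}{8}, so R^-1 = ~R / (\frac{169}{8}).
R v = -\frac{195}{16} \gamma_{1} + \frac{65}{16} \gamma_{2}
Answer: \frac{5}{2} \gamma_{1} + \frac{5}{4} \gamma_{2}


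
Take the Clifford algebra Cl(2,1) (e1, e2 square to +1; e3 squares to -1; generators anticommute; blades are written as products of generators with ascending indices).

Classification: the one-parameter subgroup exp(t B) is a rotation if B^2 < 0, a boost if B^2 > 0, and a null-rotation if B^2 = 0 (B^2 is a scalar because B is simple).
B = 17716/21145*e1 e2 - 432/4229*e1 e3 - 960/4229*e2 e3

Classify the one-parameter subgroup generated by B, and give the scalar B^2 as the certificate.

B^2 term by term: the squares give (17716/21145)^2*(e1 e2)^2 + (-432/4229)^2*(e1 e3)^2 + (-960/4229)^2*(e2 e3)^2 = 313856656/447111025*(-1) + 186624/17884441*(+1) + 921600/17884441*(+1) = -16/25 (each basis 2-blade squares to minus the product of its generators' squares); cross terms between blades sharing an index anticommute and cancel. So B^2 = -16/25.
Answer: rotation, certificate B^2 = -16/25. Key observation: B^2 = -16/25 is a conjugation invariant, so its sign decides the class regardless of the surface form of B.


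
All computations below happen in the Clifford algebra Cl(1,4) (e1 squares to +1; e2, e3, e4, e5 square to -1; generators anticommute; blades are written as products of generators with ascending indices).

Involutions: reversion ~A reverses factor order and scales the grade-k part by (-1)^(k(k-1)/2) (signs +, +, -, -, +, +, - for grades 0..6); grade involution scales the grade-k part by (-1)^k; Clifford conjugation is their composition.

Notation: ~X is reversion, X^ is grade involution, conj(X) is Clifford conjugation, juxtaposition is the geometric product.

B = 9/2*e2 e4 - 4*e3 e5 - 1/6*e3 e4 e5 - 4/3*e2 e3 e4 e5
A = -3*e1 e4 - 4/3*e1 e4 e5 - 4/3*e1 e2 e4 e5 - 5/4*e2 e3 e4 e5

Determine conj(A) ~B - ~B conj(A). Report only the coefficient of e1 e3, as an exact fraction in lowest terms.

first term: 5/3 - 5/24*e2 - 27/2*e1 e2 + 2*e1 e3 - 6*e1 e5 - 5*e2 e4 + 45/8*e3 e5 - 14/9*e1 e2 e3 + 6*e1 e2 e5 + 16/3*e1 e3 e4 + 1/2*e1 e3 e5 + 16/3*e1 e2 e3 e4 + 4*e1 e2 e3 e5 - 12*e1 e3 e4 e5
second term: 5/3 + 5/24*e2 + 27/2*e1 e2 - 2*e1 e3 - 6*e1 e5 - 5*e2 e4 + 45/8*e3 e5 - 14/9*e1 e2 e3 - 6*e1 e2 e5 - 16/3*e1 e3 e4 - 1/2*e1 e3 e5 - 16/3*e1 e2 e3 e4 - 4*e1 e2 e3 e5 - 12*e1 e3 e4 e5
Answer: 4


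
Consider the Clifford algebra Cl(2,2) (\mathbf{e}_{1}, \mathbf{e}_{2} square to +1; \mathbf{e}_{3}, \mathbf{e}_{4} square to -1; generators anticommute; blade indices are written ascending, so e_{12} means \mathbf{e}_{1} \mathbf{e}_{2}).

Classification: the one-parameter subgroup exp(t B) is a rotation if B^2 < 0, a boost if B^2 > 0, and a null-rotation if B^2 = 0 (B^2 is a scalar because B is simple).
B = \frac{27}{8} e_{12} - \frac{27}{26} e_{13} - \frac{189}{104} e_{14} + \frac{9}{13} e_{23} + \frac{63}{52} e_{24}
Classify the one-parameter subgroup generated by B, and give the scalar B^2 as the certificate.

B^2 term by term: the squares give (\frac{27}{8})^2*(e_{12})^2 + (-\frac{27}{26})^2*(e_{13})^2 + (-\frac{189}{104})^2*(e_{14})^2 + (\frac{9}{13})^2*(e_{23})^2 + (\frac{63}{52})^2*(e_{24})^2 = \frac{729}{64}*(-1) + \frac{729}{676}*(+1) + \frac{35721}{10816}*(+1) + \frac{81}{169}*(+1) + \frac{3969}{2704}*(+1) = -\frac{81}{16} (each basis 2-blade squares to minus the product of its generators' squares); cross terms between blades sharing an index anticommute and cancel; the commuting (index-disjoint) pairs give grade-4 terms 2*c*c'*(blade product), which cancel blade by blade — e_{1234}: \frac{1701}{676} - \frac{1701}{676} = 0 — confirming B is simple. So B^2 = -\frac{81}{16}.
Answer: rotation, certificate B^2 = -\frac{81}{16}. The scalar -\frac{81}{16} is the complete invariant here: its sign names the subgroup type.


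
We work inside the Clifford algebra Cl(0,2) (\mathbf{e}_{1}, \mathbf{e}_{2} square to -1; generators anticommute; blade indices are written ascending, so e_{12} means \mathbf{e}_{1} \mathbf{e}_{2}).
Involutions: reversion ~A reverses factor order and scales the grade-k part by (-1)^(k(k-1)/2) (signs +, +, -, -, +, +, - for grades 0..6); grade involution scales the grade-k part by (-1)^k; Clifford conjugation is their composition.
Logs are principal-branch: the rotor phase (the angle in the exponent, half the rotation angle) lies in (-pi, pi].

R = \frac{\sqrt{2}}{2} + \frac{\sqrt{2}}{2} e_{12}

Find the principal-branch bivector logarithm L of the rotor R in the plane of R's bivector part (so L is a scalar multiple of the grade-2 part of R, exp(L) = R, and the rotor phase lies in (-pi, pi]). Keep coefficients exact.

The scalar part of R is \frac{\sqrt{2}}{2}, which pins the rotor phase on the principal branch; dividing the bivector part by the sine of that phase recovers the unit plane, and L is the phase times that plane.
Concretely: cos(phase) = \frac{\sqrt{2}}{2} gives phase = ±\frac{\pi}{4}, and since phase/sin(phase) is even the sign is immaterial: L = (phase/sin(phase)) * <R>_2 = (\frac{\sqrt{2} \pi}{4}) * <R>_2.
Answer: \frac{\pi}{4} e_{12}


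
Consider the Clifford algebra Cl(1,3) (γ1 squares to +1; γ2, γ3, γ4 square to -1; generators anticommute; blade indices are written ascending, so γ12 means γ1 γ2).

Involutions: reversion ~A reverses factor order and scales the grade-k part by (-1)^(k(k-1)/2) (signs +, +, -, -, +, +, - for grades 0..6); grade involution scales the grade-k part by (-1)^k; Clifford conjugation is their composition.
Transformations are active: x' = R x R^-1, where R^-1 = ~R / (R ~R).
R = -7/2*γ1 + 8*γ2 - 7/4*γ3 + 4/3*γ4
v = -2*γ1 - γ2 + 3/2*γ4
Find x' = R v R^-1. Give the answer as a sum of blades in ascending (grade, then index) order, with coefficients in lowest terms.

~R = -7/2*γ1 + 8*γ2 - 7/4*γ3 + 4/3*γ4, and R ~R = -8149/144, so R^-1 = ~R / (-8149/144).
R v = 13 + 39/2*γ12 - 7/2*γ13 - 31/12*γ14 - 7/4*γ23 + 40/3*γ24 - 21/8*γ34
Answer: 29402/8149*γ1 - 21803/8149*γ2 + 6552/8149*γ3 - 34431/16298*γ4


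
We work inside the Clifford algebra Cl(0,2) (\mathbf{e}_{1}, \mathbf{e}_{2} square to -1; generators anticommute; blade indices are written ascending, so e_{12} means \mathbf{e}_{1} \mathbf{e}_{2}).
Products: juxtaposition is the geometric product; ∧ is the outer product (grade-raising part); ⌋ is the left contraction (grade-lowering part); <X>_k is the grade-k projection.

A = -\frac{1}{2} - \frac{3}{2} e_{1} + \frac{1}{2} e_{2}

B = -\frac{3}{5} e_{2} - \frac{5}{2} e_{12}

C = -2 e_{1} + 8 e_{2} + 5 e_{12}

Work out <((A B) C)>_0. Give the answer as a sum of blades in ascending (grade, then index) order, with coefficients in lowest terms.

step 1: \frac{3}{10} - \frac{5}{4} e_{1} - \frac{69}{20} e_{2} + \frac{43}{20} e_{12}
step 2: \frac{287}{20} - \frac{701}{20} e_{1} + \frac{87}{20} e_{2} - \frac{77}{5} e_{12}
step 3: \frac{287}{20}
Answer: \frac{287}{20}


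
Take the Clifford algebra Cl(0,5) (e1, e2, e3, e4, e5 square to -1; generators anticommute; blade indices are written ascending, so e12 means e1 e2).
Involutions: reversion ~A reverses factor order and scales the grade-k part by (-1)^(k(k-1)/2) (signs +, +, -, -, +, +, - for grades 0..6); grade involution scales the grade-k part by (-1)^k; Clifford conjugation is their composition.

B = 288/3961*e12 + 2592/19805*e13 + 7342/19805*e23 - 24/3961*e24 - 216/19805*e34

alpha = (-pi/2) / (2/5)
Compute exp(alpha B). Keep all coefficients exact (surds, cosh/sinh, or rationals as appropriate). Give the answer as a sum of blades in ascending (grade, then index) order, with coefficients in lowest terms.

B^2 term by term: the squares give (288/3961)^2*(e12)^2 + (2592/19805)^2*(e13)^2 + (7342/19805)^2*(e23)^2 + (-24/3961)^2*(e24)^2 + (-216/19805)^2*(e34)^2 = 82944/15689521*(-1) + 6718464/392238025*(-1) + 53904964/392238025*(-1) + 576/15689521*(-1) + 46656/392238025*(-1) = -4/25 (each basis 2-blade squares to minus the product of its generators' squares); cross terms between blades sharing an index anticommute and cancel; the commuting (index-disjoint) pairs give grade-4 terms 2*c*c'*(blade product), which cancel blade by blade — e1234: -124416/78447605 + 124416/78447605 = 0 — confirming B is simple. So B^2 = -4/25.
B^2 = -4/25 — B^2 < 0, so the exponential closes trigonometrically: l = 2/5, alpha*l = -pi/2, so exp(alpha B) = cos(-pi/2) + (sin(-pi/2)/(2/5))*B = 0 + (-5/2)*B.
Answer: -720/3961*e12 - 1296/3961*e13 - 3671/3961*e23 + 60/3961*e24 + 108/3961*e34


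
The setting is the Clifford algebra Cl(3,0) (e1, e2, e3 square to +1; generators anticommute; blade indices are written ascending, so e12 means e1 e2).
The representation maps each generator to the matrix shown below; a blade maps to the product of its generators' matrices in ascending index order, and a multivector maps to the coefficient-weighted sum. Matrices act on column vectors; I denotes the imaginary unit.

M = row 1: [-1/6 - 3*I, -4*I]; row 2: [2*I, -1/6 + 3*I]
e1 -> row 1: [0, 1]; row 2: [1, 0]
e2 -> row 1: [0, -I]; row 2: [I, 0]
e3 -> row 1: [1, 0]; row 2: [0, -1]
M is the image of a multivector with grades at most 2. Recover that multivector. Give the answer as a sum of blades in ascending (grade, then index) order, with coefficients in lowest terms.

Method: 1, rho(e1), rho(e2), rho(e3) form a trace-orthogonal basis of the 2x2 complex matrices (tr(X Y) = 2 if X = Y, else 0), so M = m0*1 + m1*rho(e1) + m2*rho(e2) + m3*rho(e3) with m0 = tr(M)/2 = -1/6, m1 = tr(M rho(e1))/2 = -I, m2 = tr(M rho(e2))/2 = 3, m3 = tr(M rho(e3))/2 = -3*I.
Multiplying table entries, the bivector images are rho(e12) = I*rho(e3), rho(e13) = -I*rho(e2), rho(e23) = I*rho(e1); with real blade coefficients the real parts of m0..m3 are the coefficients of 1, e1, e2, e3 and the imaginary parts give the bivectors (e23: Im m1, e13: -Im m2, e12: Im m3).
Answer: -1/6 + 3*e2 - 3*e12 - e23


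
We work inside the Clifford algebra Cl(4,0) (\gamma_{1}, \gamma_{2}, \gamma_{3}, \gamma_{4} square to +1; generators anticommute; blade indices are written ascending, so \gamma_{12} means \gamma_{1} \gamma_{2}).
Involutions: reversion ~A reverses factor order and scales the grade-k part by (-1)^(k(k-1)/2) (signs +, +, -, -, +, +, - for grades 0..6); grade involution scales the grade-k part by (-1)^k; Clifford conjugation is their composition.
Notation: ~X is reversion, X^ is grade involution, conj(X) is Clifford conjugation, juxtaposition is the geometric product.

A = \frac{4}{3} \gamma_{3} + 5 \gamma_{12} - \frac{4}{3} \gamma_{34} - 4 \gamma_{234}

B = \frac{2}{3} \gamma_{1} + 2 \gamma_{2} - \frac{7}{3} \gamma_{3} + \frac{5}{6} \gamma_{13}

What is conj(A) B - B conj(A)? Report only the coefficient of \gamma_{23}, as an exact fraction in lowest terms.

first term: \frac{28}{9} - \frac{80}{9} \gamma_{1} + \frac{10}{3} \gamma_{2} + \frac{28}{9} \gamma_{4} + \frac{8}{9} \gamma_{13} - \frac{10}{9} \gamma_{14} + \frac{41}{6} \gamma_{23} - \frac{28}{3} \gamma_{24} - 8 \gamma_{34} + \frac{35}{3} \gamma_{123} - \frac{10}{3} \gamma_{124} + \frac{8}{9} \gamma_{134} + \frac{8}{3} \gamma_{234} + \frac{8}{3} \gamma_{1234}
second term: \frac{28}{9} + \frac{80}{9} \gamma_{1} - \frac{10}{3} \gamma_{2} - \frac{28}{9} \gamma_{4} - \frac{8}{9} \gamma_{13} + \frac{10}{9} \gamma_{14} - \frac{41}{6} \gamma_{23} - \frac{28}{3} \gamma_{24} - 8 \gamma_{34} + \frac{35}{3} \gamma_{123} + \frac{10}{3} \gamma_{124} + \frac{8}{9} \gamma_{134} + \frac{8}{3} \gamma_{234} - \frac{8}{3} \gamma_{1234}
Answer: \frac{41}{3}


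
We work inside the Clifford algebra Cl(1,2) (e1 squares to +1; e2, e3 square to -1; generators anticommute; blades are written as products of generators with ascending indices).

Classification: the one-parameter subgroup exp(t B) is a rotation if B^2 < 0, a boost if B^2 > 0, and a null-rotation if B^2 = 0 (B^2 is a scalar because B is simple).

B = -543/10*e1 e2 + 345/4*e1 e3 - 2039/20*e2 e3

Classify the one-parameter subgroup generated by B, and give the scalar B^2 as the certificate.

B^2 term by term: the squares give (-543/10)^2*(e1 e2)^2 + (345/4)^2*(e1 e3)^2 + (-2039/20)^2*(e2 e3)^2 = 294849/100*(+1) + 119025/16*(+1) + 4157521/400*(-1) = -25/4 (each basis 2-blade squares to minus the product of its generators' squares); cross terms between blades sharing an index anticommute and cancel. So B^2 = -25/4.
Answer: rotation, certificate B^2 = -25/4. Key observation: B^2 = -25/4 is a conjugation invariant, so its sign decides the class regardless of the surface form of B.


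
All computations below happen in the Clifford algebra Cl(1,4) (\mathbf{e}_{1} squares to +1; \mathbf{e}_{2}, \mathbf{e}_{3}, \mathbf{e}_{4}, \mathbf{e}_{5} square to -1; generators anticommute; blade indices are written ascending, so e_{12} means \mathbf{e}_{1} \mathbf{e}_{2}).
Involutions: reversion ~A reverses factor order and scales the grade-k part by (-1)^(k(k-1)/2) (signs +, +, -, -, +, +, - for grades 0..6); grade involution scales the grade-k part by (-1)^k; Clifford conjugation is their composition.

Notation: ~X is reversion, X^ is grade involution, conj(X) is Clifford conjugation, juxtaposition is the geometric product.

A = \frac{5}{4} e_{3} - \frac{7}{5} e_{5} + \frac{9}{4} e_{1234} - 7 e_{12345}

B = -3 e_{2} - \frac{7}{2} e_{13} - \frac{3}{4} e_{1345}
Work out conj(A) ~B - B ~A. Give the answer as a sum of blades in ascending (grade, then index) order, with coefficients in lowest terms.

first term: -\frac{35}{8} e_{1} - \frac{21}{4} e_{2} - \frac{15}{4} e_{23} - \frac{63}{8} e_{24} + \frac{201}{80} e_{25} + \frac{57}{10} e_{134} + \frac{49}{10} e_{135} + \frac{15}{16} e_{145} - \frac{49}{2} e_{245} - 21 e_{1345}
second term: \frac{35}{8} e_{1} + \frac{21}{4} e_{2} - \frac{15}{4} e_{23} + \frac{63}{8} e_{24} + \frac{471}{80} e_{25} - \frac{39}{5} e_{134} + \frac{49}{10} e_{135} + \frac{15}{16} e_{145} - \frac{49}{2} e_{245} + 21 e_{1345}
Answer: -\frac{35}{4} e_{1} - \frac{21}{2} e_{2} - \frac{63}{4} e_{24} - \frac{27}{8} e_{25} + \frac{27}{2} e_{134} - 42 e_{1345}


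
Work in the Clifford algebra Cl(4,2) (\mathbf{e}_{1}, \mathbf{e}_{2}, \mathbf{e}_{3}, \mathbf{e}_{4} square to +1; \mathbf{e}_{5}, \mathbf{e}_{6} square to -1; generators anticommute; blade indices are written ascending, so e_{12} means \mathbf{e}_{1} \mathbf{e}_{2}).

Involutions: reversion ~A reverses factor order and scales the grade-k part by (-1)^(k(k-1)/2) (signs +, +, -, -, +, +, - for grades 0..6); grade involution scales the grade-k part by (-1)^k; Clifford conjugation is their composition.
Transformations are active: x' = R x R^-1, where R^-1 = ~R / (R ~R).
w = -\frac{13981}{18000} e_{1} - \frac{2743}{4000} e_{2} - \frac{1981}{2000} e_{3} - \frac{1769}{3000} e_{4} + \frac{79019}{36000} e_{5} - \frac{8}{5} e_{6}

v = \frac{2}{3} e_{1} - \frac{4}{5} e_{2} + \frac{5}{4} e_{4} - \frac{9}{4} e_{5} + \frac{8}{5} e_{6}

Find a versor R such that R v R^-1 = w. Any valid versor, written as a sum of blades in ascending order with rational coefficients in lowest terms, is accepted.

Equal squares first: v^2 = w^2 = -\frac{2239}{450}. Then v + w = -\frac{1981}{18000} e_{1} - \frac{5943}{4000} e_{2} - \frac{1981}{2000} e_{3} + \frac{1981}{3000} e_{4} - \frac{1981}{36000} e_{5} is a versor taking v to w, provided it is invertible.
Answer: -\frac{1981}{18000} e_{1} - \frac{5943}{4000} e_{2} - \frac{1981}{2000} e_{3} + \frac{1981}{3000} e_{4} - \frac{1981}{36000} e_{5}


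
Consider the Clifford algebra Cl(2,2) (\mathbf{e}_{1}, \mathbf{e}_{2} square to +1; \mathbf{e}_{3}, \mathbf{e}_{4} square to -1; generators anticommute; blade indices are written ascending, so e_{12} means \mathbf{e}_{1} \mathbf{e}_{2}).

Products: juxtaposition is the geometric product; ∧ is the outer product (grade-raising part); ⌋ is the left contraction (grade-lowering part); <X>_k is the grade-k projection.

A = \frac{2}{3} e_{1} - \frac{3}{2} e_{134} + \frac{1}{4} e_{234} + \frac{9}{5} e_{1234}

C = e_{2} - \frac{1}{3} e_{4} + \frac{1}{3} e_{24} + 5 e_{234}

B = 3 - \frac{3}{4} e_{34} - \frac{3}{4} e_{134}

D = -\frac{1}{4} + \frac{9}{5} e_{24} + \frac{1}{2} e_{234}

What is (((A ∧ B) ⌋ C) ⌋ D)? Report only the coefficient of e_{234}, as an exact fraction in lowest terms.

step 1: 2 e_{1} - 5 e_{134} + \frac{3}{4} e_{234} + \frac{27}{5} e_{1234}
step 2: -\frac{15}{4}
step 3: \frac{15}{16} - \frac{27}{4} e_{24} - \frac{15}{8} e_{234}
Answer: -\frac{15}{8}


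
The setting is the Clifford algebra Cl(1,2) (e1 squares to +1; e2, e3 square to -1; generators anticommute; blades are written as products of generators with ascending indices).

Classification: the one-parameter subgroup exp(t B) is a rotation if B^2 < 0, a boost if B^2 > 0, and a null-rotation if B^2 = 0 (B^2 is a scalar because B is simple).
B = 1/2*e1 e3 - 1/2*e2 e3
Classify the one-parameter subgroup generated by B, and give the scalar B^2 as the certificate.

B^2 term by term: the squares give (1/2)^2*(e1 e3)^2 + (-1/2)^2*(e2 e3)^2 = 1/4*(+1) + 1/4*(-1) = 0 (each basis 2-blade squares to minus the product of its generators' squares); cross terms between blades sharing an index anticommute and cancel. So B^2 = 0.
Answer: null-rotation, certificate B^2 = 0. Check the certificate: B^2 = 0, and that sign is decisive whatever form B takes.


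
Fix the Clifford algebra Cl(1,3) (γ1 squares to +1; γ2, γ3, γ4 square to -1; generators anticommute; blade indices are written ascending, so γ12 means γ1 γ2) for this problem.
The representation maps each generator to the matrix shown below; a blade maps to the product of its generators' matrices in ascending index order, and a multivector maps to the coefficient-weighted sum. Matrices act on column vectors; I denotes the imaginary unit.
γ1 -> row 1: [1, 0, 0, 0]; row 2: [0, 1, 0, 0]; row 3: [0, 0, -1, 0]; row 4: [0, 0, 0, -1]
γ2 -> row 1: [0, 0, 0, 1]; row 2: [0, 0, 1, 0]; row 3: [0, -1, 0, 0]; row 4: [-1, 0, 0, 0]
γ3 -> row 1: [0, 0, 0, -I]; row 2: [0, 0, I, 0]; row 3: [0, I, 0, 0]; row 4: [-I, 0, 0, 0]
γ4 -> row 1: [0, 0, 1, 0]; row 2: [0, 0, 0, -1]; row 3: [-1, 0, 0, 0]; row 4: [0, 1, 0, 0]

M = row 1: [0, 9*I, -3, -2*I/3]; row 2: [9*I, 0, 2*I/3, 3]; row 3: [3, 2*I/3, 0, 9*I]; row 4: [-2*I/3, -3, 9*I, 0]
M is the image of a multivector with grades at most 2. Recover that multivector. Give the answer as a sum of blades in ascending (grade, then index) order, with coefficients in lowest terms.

Method: the blade images are trace-orthogonal — tr(rho(e_A) rho(e_B)^-1) = 4 if A = B and 0 otherwise — and rho(e_A)^-1 = (e_A)^2 * rho(e_A) with (e_A)^2 = +1 or -1, so the coefficient of e_A in the preimage is (e_A)^2 * tr(M rho(e_A))/4.
Nonzero projections over blades of grade <= 2: γ3: (γ3)^2 = -1, tr(M rho(γ3)) = -8/3, coefficient 2/3; γ4: (γ4)^2 = -1, tr(M rho(γ4)) = 12, coefficient -3; γ34: (γ34)^2 = -1, tr(M rho(γ34)) = 36, coefficient -9. Every other blade of grade <= 2 projects to 0.
Answer: 2/3*γ3 - 3*γ4 - 9*γ34


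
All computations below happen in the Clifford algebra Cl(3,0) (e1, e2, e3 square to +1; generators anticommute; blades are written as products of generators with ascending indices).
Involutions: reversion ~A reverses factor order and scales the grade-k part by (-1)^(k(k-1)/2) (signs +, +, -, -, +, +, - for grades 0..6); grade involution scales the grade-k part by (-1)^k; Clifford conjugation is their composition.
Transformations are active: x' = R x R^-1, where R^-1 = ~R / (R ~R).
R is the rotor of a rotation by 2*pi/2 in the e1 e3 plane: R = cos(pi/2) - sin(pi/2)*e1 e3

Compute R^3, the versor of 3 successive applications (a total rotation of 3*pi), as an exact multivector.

The rotor phase is half the rotation angle and phases add under composition, so 3 steps in the e1 e3 plane accumulate phase 3*(pi/2) = 3*pi/2: R^3 = cos(3*pi/2) - sin(3*pi/2)*e1 e3.
cos(3*pi/2) = 0 and sin(3*pi/2) = -1, so R^3 = e1 e3. The net rotation is 1*pi (after discarding 1 full turn, each of which contributes a factor -1 to the rotor); the rotor keeps the half-angle phase exactly.
Answer: e1 e3


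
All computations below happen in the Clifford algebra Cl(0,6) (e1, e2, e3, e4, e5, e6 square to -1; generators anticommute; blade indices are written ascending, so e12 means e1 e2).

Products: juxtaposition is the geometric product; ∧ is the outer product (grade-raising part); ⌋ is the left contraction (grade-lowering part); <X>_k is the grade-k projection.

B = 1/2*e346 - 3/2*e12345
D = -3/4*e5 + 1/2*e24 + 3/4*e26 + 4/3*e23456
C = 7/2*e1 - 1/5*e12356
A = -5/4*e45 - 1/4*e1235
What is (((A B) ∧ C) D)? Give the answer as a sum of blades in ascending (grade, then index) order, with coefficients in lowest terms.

step 1: -3/8*e4 - 15/8*e123 - 5/8*e356 + 1/8*e12456
step 2: 21/16*e14 + 35/16*e1356 - 3/40*e123456
step 3: 1/10*e1 + 21/32*e12 - 35/12*e124 - 105/64*e136 - 63/64*e145 + 105/64*e1235 - 63/64*e1246 - 9/160*e1345 - 3/80*e1356 + 9/160*e12346 - 7/4*e12356 - 35/32*e123456
Answer: 1/10*e1 + 21/32*e12 - 35/12*e124 - 105/64*e136 - 63/64*e145 + 105/64*e1235 - 63/64*e1246 - 9/160*e1345 - 3/80*e1356 + 9/160*e12346 - 7/4*e12356 - 35/32*e123456


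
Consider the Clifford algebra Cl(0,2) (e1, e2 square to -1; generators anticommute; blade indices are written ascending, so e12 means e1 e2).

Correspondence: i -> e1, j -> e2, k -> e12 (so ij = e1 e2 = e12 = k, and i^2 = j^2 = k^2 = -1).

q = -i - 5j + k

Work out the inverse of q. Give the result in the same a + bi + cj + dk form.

In blades: q = -e1 - 5*e2 + e12.
With qbar = e1 + 5*e2 - e12 (scalar fixed, mapped units negated), q qbar = 27 (the sum of squared coefficients), so q^-1 = qbar / (27) = 1/27*e1 + 5/27*e2 - 1/27*e12; translating back:
Answer: 1/27*i + 5/27*j - 1/27*k


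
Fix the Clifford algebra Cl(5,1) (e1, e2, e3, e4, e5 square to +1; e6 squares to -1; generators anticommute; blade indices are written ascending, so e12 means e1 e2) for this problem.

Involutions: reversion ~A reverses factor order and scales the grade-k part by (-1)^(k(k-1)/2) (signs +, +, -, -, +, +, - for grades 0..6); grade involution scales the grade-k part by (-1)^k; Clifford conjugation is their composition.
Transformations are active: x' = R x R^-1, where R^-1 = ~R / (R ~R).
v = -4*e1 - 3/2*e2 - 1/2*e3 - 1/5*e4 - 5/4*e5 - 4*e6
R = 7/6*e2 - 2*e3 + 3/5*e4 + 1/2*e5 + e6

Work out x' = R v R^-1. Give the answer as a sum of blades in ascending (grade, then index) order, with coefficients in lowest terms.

~R = 7/6*e2 - 2*e3 + 3/5*e4 + 1/2*e5 + e6, and R ~R = 2237/450, so R^-1 = ~R / (2237/450).
R v = 501/200 + 14/3*e12 - 8*e13 + 12/5*e14 + 2*e15 + 4*e16 - 43/12*e23 + 2/3*e24 - 17/24*e25 - 19/6*e26 + 7/10*e34 + 11/4*e35 + 17/2*e36 - 13/20*e45 - 11/5*e46 - 3/4*e56
Answer: 4*e1 + 23943/8948*e2 - 6781/4474*e3 + 18001/22370*e4 + 7847/4474*e5 + 22405/4474*e6


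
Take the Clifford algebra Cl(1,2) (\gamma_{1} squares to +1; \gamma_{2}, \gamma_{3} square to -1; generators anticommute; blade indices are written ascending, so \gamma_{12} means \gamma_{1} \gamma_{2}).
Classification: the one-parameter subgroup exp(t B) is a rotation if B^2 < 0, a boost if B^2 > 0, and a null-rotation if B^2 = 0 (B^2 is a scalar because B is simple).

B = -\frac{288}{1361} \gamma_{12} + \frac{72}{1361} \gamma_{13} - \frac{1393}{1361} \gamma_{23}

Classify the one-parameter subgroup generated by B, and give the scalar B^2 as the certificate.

B^2 term by term: the squares give (-\frac{288}{1361})^2*(\gamma_{12})^2 + (\frac{72}{1361})^2*(\gamma_{13})^2 + (-\frac{1393}{1361})^2*(\gamma_{23})^2 = \frac{82944}{1852321}*(+1) + \frac{5184}{1852321}*(+1) + \frac{1940449}{1852321}*(-1) = -1 (each basis 2-blade squares to minus the product of its generators' squares); cross terms between blades sharing an index anticommute and cancel. So B^2 = -1.
Answer: rotation, certificate B^2 = -1. Certificate logic: -1 is a conjugation-invariant scalar, so its sign fixes rotation versus boost versus null-rotation outright.


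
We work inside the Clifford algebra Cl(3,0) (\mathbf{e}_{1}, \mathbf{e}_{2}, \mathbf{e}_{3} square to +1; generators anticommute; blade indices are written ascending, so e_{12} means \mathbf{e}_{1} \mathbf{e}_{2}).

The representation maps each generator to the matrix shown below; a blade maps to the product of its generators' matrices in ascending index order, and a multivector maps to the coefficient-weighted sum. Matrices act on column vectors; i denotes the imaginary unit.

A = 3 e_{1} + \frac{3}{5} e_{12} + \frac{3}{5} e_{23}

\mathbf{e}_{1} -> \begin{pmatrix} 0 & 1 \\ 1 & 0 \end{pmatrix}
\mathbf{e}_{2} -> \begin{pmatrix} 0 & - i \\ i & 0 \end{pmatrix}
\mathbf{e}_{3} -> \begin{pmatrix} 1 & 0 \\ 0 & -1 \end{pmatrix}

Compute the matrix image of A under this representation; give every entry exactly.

Bivector images (products of the table entries): rho(e_{12}) = rho(\mathbf{e}_{1})rho(\mathbf{e}_{2}) = \begin{pmatrix} i & 0 \\ 0 & - i \end{pmatrix}; rho(e_{23}) = rho(\mathbf{e}_{2})rho(\mathbf{e}_{3}) = \begin{pmatrix} 0 & i \\ i & 0 \end{pmatrix}.
M = (3)*rho(e_{1}) + (\frac{3}{5})*rho(e_{12}) + (\frac{3}{5})*rho(e_{23}), summed entrywise:
Answer: \begin{pmatrix} \frac{3 i}{5} & 3 + \frac{3 i}{5} \\ 3 + \frac{3 i}{5} & - \frac{3 i}{5} \end{pmatrix}


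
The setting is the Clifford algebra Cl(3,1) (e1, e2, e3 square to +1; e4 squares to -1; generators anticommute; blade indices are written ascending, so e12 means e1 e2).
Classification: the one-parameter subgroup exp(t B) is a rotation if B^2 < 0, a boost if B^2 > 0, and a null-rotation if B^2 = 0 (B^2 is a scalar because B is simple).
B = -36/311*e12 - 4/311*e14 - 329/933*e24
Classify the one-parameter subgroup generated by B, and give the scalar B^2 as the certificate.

B^2 term by term: the squares give (-36/311)^2*(e12)^2 + (-4/311)^2*(e14)^2 + (-329/933)^2*(e24)^2 = 1296/96721*(-1) + 16/96721*(+1) + 108241/870489*(+1) = 1/9 (each basis 2-blade squares to minus the product of its generators' squares); cross terms between blades sharing an index anticommute and cancel. So B^2 = 1/9.
Answer: boost, certificate B^2 = 1/9. Because 1/9 is invariant under every versor sandwich, the classification follows from its sign alone.


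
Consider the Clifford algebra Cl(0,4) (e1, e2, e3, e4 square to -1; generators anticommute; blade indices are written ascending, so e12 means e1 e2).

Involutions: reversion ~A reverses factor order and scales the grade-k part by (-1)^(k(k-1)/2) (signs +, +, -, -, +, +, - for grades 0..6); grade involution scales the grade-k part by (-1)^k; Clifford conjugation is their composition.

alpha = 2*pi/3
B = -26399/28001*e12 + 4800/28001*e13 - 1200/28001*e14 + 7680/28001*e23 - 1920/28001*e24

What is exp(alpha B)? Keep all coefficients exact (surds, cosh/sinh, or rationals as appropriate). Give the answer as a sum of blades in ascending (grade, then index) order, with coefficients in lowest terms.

B^2 term by term: the squares give (-26399/28001)^2*(e12)^2 + (4800/28001)^2*(e13)^2 + (-1200/28001)^2*(e14)^2 + (7680/28001)^2*(e23)^2 + (-1920/28001)^2*(e24)^2 = 696907201/784056001*(-1) + 23040000/784056001*(-1) + 1440000/784056001*(-1) + 58982400/784056001*(-1) + 3686400/784056001*(-1) = -1 (each basis 2-blade squares to minus the product of its generators' squares); cross terms between blades sharing an index anticommute and cancel; the commuting (index-disjoint) pairs give grade-4 terms 2*c*c'*(blade product), which cancel blade by blade — e1234: 18432000/784056001 - 18432000/784056001 = 0 — confirming B is simple. So B^2 = -1.
B^2 = -1 — B^2 < 0, so the exponential closes trigonometrically: l = 1, alpha*l = 2*pi/3, so exp(alpha B) = cos(2*pi/3) + (sin(2*pi/3)/1)*B = -1/2 + (sqrt(3)/2)*B.
Answer: -1/2 - 26399*sqrt(3)/56002*e12 + 2400*sqrt(3)/28001*e13 - 600*sqrt(3)/28001*e14 + 3840*sqrt(3)/28001*e23 - 960*sqrt(3)/28001*e24


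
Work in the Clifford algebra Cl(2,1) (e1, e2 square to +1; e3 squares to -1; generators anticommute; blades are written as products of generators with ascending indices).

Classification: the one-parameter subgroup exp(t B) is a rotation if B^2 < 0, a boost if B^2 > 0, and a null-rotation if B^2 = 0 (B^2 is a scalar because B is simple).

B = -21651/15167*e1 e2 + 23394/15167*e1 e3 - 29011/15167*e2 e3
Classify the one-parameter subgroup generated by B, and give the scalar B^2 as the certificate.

B^2 term by term: the squares give (-21651/15167)^2*(e1 e2)^2 + (23394/15167)^2*(e1 e3)^2 + (-29011/15167)^2*(e2 e3)^2 = 468765801/230037889*(-1) + 547279236/230037889*(+1) + 841638121/230037889*(+1) = 4 (each basis 2-blade squares to minus the product of its generators' squares); cross terms between blades sharing an index anticommute and cancel. So B^2 = 4.
Answer: boost, certificate B^2 = 4. Check the certificate: B^2 = 4, and that sign is decisive whatever form B takes.


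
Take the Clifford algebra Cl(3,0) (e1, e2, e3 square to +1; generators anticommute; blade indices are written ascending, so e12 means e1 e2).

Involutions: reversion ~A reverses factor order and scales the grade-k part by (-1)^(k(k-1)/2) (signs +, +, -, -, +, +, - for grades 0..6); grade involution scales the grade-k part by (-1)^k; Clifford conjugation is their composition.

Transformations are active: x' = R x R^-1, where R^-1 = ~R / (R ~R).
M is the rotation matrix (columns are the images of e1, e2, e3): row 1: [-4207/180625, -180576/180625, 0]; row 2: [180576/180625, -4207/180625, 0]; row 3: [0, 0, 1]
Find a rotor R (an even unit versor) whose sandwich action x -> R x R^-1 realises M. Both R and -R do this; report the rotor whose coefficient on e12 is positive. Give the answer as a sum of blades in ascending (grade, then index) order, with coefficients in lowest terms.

Method: write R = a + b12*e12 + b13*e13 + b23*e23 with a^2 + b12^2 + b13^2 + b23^2 = 1 (so R^-1 = ~R). Expanding the columns R e_j ~R gives tr M = 4a^2 - 1 and, from the antisymmetric part, M21 - M12 = -4a*b12, M13 - M31 = 4a*b13, M32 - M23 = -4a*b23.
Here tr M = 172211/180625, so a^2 = (1 + tr M)/4 = 88209/180625 and a = ±297/425. Taking a = 297/425: M21 - M12 = 361152/180625, M13 - M31 = 0, M32 - M23 = 0, giving b12 = -304/425, b13 = 0, b23 = 0, i.e. R = 297/425 - 304/425*e12.
Its e12 coefficient is negative, so report the other preimage -R.
Answer: -297/425 + 304/425*e12. Recall the cover is two-to-one: with M of trace 172211/180625, both preimages act alike, and the stated e12 sign chooses the sheet.
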